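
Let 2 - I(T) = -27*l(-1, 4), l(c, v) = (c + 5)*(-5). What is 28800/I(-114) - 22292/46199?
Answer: -671262148/12427531 ≈ -54.014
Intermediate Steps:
l(c, v) = -25 - 5*c (l(c, v) = (5 + c)*(-5) = -25 - 5*c)
I(T) = -538 (I(T) = 2 - (-27)*(-25 - 5*(-1)) = 2 - (-27)*(-25 + 5) = 2 - (-27)*(-20) = 2 - 1*540 = 2 - 540 = -538)
28800/I(-114) - 22292/46199 = 28800/(-538) - 22292/46199 = 28800*(-1/538) - 22292*1/46199 = -14400/269 - 22292/46199 = -671262148/12427531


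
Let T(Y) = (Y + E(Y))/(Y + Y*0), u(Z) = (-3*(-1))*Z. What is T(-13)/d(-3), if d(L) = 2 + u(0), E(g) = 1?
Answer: 6/13 ≈ 0.46154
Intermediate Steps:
u(Z) = 3*Z
d(L) = 2 (d(L) = 2 + 3*0 = 2 + 0 = 2)
T(Y) = (1 + Y)/Y (T(Y) = (Y + 1)/(Y + Y*0) = (1 + Y)/(Y + 0) = (1 + Y)/Y)
T(-13)/d(-3) = ((1 - 13)/(-13))/2 = -1/13*(-12)*(½) = (12/13)*(½) = 6/13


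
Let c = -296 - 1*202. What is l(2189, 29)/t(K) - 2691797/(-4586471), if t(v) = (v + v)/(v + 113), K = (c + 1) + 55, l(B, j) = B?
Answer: 3305468819799/4054440364 ≈ 815.27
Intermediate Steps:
c = -498 (c = -296 - 202 = -498)
K = -442 (K = (-498 + 1) + 55 = -497 + 55 = -442)
t(v) = 2*v/(113 + v) (t(v) = (2*v)/(113 + v) = 2*v/(113 + v))
l(2189, 29)/t(K) - 2691797/(-4586471) = 2189/((2*(-442)/(113 - 442))) - 2691797/(-4586471) = 2189/((2*(-442)/(-329))) - 2691797*(-1/4586471) = 2189/((2*(-442)*(-1/329))) + 2691797/4586471 = 2189/(884/329) + 2691797/4586471 = 2189*(329/884) + 2691797/4586471 = 720181/884 + 2691797/4586471 = 3305468819799/4054440364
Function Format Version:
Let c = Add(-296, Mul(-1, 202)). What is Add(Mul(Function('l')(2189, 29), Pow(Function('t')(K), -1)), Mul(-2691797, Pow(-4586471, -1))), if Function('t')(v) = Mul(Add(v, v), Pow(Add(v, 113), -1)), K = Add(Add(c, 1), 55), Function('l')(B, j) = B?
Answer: Rational(3305468819799, 4054440364) ≈ 815.27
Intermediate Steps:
c = -498 (c = Add(-296, -202) = -498)
K = -442 (K = Add(Add(-498, 1), 55) = Add(-497, 55) = -442)
Function('t')(v) = Mul(2, v, Pow(Add(113, v), -1)) (Function('t')(v) = Mul(Mul(2, v), Pow(Add(113, v), -1)) = Mul(2, v, Pow(Add(113, v), -1)))
Add(Mul(Function('l')(2189, 29), Pow(Function('t')(K), -1)), Mul(-2691797, Pow(-4586471, -1))) = Add(Mul(2189, Pow(Mul(2, -442, Pow(Add(113, -442), -1)), -1)), Mul(-2691797, Pow(-4586471, -1))) = Add(Mul(2189, Pow(Mul(2, -442, Pow(-329, -1)), -1)), Mul(-2691797, Rational(-1, 4586471))) = Add(Mul(2189, Pow(Mul(2, -442, Rational(-1, 329)), -1)), Rational(2691797, 4586471)) = Add(Mul(2189, Pow(Rational(884, 329), -1)), Rational(2691797, 4586471)) = Add(Mul(2189, Rational(329, 884)), Rational(2691797, 4586471)) = Add(Rational(720181, 884), Rational(2691797, 4586471)) = Rational(3305468819799, 4054440364)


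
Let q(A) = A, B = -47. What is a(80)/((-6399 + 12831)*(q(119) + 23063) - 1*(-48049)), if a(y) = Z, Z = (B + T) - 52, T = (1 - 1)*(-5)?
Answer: -99/149154673 ≈ -6.6374e-7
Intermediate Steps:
T = 0 (T = 0*(-5) = 0)
Z = -99 (Z = (-47 + 0) - 52 = -47 - 52 = -99)
a(y) = -99
a(80)/((-6399 + 12831)*(q(119) + 23063) - 1*(-48049)) = -99/((-6399 + 12831)*(119 + 23063) - 1*(-48049)) = -99/(6432*23182 + 48049) = -99/(149106624 + 48049) = -99/149154673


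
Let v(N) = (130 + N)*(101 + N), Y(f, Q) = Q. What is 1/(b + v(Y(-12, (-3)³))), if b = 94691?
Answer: 1/102313 ≈ 9.7739e-6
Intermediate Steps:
v(N) = (101 + N)*(130 + N)
1/(b + v(Y(-12, (-3)³))) = 1/(94691 + (13130 + ((-3)³)² + 231*(-3)³)) = 1/(94691 + (13130 + (-27)² + 231*(-27))) = 1/(94691 + (13130 + 729 - 6237)) = 1/(94691 + 7622) = 1/102313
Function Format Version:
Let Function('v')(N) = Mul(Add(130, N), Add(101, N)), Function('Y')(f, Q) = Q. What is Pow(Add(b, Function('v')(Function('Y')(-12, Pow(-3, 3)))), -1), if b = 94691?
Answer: Rational(1, 102313) ≈ 9.7739e-6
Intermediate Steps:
Function('v')(N) = Mul(Add(101, N), Add(130, N))
Pow(Add(b, Function('v')(Function('Y')(-12, Pow(-3, 3)))), -1) = Pow(Add(94691, Add(13130, Pow(Pow(-3, 3), 2), Mul(231, Pow(-3, 3)))), -1) = Pow(Add(94691, Add(13130, Pow(-27, 2), Mul(231, -27))), -1) = Pow(Add(94691, Add(13130, 729, -6237)), -1) = Pow(Add(94691, 7622), -1) = Pow(102313, -1) = Rational(1, 102313)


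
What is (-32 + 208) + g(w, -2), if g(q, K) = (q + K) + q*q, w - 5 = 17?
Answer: 680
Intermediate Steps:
w = 22 (w = 5 + 17 = 22)
g(q, K) = K + q + q² (g(q, K) = (K + q) + q² = K + q + q²)
(-32 + 208) + g(w, -2) = (-32 + 208) + (-2 + 22 + 22²) = 176 + (-2 + 22 + 484) = 176 + 504 = 680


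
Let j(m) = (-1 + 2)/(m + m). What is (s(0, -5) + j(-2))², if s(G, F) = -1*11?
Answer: 2025/16 ≈ 126.56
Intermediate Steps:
s(G, F) = -11
j(m) = 1/(2*m)
(s(0, -5) + j(-2))² = (-11 + (½)/(-2))² = (-11 + (½)*(-½))² = (-11 - ¼)² = (-45/4)² = 2025/16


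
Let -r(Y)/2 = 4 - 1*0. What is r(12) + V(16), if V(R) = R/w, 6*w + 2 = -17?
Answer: -248/19 ≈ -13.053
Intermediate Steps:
w = -19/6 (w = -⅓ + (⅙)*(-17) = -⅓ - 17/6 = -19/6 ≈ -3.1667)
r(Y) = -8 (r(Y) = -2*(4 - 1*0) = -2*(4 + 0) = -2*4 = -8)
V(R) = -6*R/19 (V(R) = R/(-19/6) = R*(-6/19) = -6*R/19)
r(12) + V(16) = -8 - 6/19*16 = -8 - 96/19 = -248/19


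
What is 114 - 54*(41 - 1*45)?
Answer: 330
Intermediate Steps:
114 - 54*(41 - 1*45) = 114 - 54*(41 - 45) = 114 - 54*(-4) = 114 + 216 = 330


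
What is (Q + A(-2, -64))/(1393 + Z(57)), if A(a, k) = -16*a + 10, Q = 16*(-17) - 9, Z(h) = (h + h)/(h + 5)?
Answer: -7409/43240 ≈ -0.17135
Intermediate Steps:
Z(h) = 2*h/(5 + h) (Z(h) = (2*h)/(5 + h) = 2*h/(5 + h))
Q = -281 (Q = -272 - 9 = -281)
A(a, k) = 10 - 16*a
(Q + A(-2, -64))/(1393 + Z(57)) = (-281 + (10 - 16*(-2)))/(1393 + 2*57/(5 + 57)) = (-281 + (10 + 32))/(1393 + 2*57/62) = (-281 + 42)/(1393 + 2*57*(1/62)) = -239/(1393 + 57/31) = -239/43240/31 = -239*31/43240 = -7409/43240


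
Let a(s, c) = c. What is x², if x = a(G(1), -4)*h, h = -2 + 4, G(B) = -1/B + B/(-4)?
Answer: 64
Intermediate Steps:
G(B) = -1/B - B/4 (G(B) = -1/B + B*(-¼) = -1/B - B/4)
h = 2
x = -8 (x = -4*2 = -8)
x² = (-8)² = 64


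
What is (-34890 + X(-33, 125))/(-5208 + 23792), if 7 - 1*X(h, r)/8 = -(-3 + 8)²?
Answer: -17317/9292 ≈ -1.8636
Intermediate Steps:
X(h, r) = 256 (X(h, r) = 56 - (-8)*(-3 + 8)² = 56 - (-8)*5² = 56 - (-8)*25 = 56 - 8*(-25) = 56 + 200 = 256)
(-34890 + X(-33, 125))/(-5208 + 23792) = (-34890 + 256)/(-5208 + 23792) = -34634/18584 = -34634*1/18584 = -17317/9292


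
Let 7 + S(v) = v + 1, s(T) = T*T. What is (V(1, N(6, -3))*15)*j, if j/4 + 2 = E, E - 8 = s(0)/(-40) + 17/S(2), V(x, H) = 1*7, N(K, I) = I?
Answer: 735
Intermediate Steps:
s(T) = T²
V(x, H) = 7
S(v) = -6 + v (S(v) = -7 + (v + 1) = -7 + (1 + v) = -6 + v)
E = 15/4 (E = 8 + (0²/(-40) + 17/(-6 + 2)) = 8 + (0*(-1/40) + 17/(-4)) = 8 + (0 + 17*(-¼)) = 8 + (0 - 17/4) = 8 - 17/4 = 15/4 ≈ 3.7500)
j = 7 (j = -8 + 4*(15/4) = -8 + 15 = 7)
(V(1, N(6, -3))*15)*j = (7*15)*7 = 105*7 = 735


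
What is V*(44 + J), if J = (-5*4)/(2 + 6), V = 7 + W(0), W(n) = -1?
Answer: 249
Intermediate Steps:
V = 6 (V = 7 - 1 = 6)
J = -5/2 (J = -20/8 = -20*⅛ = -5/2 ≈ -2.5000)
V*(44 + J) = 6*(44 - 5/2) = 6*(83/2) = 249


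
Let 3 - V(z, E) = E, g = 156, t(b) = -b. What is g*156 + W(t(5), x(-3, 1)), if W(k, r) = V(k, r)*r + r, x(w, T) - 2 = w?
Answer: 24331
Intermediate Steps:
x(w, T) = 2 + w
V(z, E) = 3 - E
W(k, r) = r + r*(3 - r) (W(k, r) = (3 - r)*r + r = r*(3 - r) + r = r + r*(3 - r))
g*156 + W(t(5), x(-3, 1)) = 156*156 + (2 - 3)*(4 - (2 - 3)) = 24336 - (4 - 1*(-1)) = 24336 - (4 + 1) = 24336 - 1*5 = 24336 - 5 = 24331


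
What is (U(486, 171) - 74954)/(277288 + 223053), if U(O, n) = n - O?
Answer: -75269/500341 ≈ -0.15044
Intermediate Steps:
(U(486, 171) - 74954)/(277288 + 223053) = ((171 - 1*486) - 74954)/(277288 + 223053) = ((171 - 486) - 74954)/500341 = (-315 - 74954)*(1/500341) = -75269*1/500341 = -75269/500341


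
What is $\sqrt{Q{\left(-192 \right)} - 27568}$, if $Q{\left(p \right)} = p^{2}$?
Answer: $4 \sqrt{581} \approx 96.416$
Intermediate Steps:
$\sqrt{Q{\left(-192 \right)} - 27568} = \sqrt{\left(-192\right)^{2} - 27568} = \sqrt{36864 - 27568} = \sqrt{9296} = 4 \sqrt{581}$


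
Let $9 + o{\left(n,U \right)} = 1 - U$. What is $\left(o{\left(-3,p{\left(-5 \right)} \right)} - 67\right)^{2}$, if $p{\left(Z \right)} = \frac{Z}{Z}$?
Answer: $5776$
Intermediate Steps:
$p{\left(Z \right)} = 1$
$o{\left(n,U \right)} = -8 - U$ ($o{\left(n,U \right)} = -9 - \left(-1 + U\right) = -8 - U$)
$\left(o{\left(-3,p{\left(-5 \right)} \right)} - 67\right)^{2} = \left(\left(-8 - 1\right) - 67\right)^{2} = \left(-9 - 67\right)^{2} = \left(-76\right)^{2} = 5776$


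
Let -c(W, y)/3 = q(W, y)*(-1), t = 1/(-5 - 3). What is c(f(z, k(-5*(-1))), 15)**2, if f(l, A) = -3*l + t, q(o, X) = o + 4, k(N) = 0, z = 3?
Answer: 15129/64 ≈ 236.39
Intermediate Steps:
t = -1/8 (t = 1/(-8) = -1/8 ≈ -0.12500)
q(o, X) = 4 + o
f(l, A) = -1/8 - 3*l (f(l, A) = -3*l - 1/8 = -1/8 - 3*l)
c(W, y) = 12 + 3*W (c(W, y) = -3*(4 + W)*(-1) = -3*(-4 - W) = 12 + 3*W)
c(f(z, k(-5*(-1))), 15)**2 = (12 + 3*(-1/8 - 3*3))**2 = (12 + 3*(-1/8 - 9))**2 = (12 + 3*(-73/8))**2 = (12 - 219/8)**2 = (-123/8)**2 = 15129/64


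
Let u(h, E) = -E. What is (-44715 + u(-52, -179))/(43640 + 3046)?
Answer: -22268/23343 ≈ -0.95395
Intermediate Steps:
(-44715 + u(-52, -179))/(43640 + 3046) = (-44715 - 1*(-179))/(43640 + 3046) = (-44715 + 179)/46686 = -44536*1/46686 = -22268/23343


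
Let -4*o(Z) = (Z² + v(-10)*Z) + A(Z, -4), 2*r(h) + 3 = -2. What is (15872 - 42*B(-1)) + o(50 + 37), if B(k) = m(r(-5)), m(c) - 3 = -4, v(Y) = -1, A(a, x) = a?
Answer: 56087/4 ≈ 14022.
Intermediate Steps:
r(h) = -5/2 (r(h) = -3/2 + (½)*(-2) = -3/2 - 1 = -5/2)
m(c) = -1 (m(c) = 3 - 4 = -1)
B(k) = -1
o(Z) = -Z²/4 (o(Z) = -((Z² - Z) + Z)/4 = -Z²/4)
(15872 - 42*B(-1)) + o(50 + 37) = (15872 - 42*(-1)) - (50 + 37)²/4 = (15872 + 42) - ¼*87² = 15914 - ¼*7569 = 15914 - 7569/4 = 56087/4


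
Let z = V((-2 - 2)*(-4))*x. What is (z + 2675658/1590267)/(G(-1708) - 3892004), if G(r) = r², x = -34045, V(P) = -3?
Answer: -54141531901/516698951860 ≈ -0.10478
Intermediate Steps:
z = 102135 (z = -3*(-34045) = 102135)
(z + 2675658/1590267)/(G(-1708) - 3892004) = (102135 + 2675658/1590267)/((-1708)² - 3892004) = (102135 + 2675658*(1/1590267))/(2917264 - 3892004) = (102135 + 891886/530089)/(-974740) = (54141531901/530089)*(-1/974740) = -54141531901/516698951860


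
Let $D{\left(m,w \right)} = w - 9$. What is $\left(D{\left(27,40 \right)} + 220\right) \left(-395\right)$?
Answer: $-99145$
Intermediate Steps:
$D{\left(m,w \right)} = -9 + w$
$\left(D{\left(27,40 \right)} + 220\right) \left(-395\right) = \left(\left(-9 + 40\right) + 220\right) \left(-395\right) = \left(31 + 220\right) \left(-395\right) = 251 \left(-395\right) = -99145$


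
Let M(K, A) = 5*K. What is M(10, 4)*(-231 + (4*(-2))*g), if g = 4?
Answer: -13150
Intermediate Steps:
M(10, 4)*(-231 + (4*(-2))*g) = (5*10)*(-231 + (4*(-2))*4) = 50*(-231 - 8*4) = 50*(-231 - 32) = 50*(-263) = -13150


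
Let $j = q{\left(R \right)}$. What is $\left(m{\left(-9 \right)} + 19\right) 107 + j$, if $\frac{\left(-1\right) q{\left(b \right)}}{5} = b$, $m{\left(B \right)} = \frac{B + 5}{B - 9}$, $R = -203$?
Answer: $\frac{27646}{9} \approx 3071.8$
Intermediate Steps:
$m{\left(B \right)} = \frac{5 + B}{-9 + B}$
$q{\left(b \right)} = - 5 b$
$j = 1015$ ($j = \left(-5\right) \left(-203\right) = 1015$)
$\left(m{\left(-9 \right)} + 19\right) 107 + j = \left(\frac{5 - 9}{-9 - 9} + 19\right) 107 + 1015 = \left(\frac{1}{-18} \left(-4\right) + 19\right) 107 + 1015 = \left(\left(- \frac{1}{18}\right) \left(-4\right) + 19\right) 107 + 1015 = \left(\frac{2}{9} + 19\right) 107 + 1015 = \frac{173}{9} \cdot 107 + 1015 = \frac{18511}{9} + 1015 = \frac{27646}{9}$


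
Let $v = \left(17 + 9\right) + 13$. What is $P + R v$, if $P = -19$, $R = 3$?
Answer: $98$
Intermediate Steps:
$v = 39$ ($v = 26 + 13 = 39$)
$P + R v = -19 + 3 \cdot 39 = -19 + 117 = 98$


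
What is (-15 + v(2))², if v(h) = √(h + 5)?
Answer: (15 - √7)² ≈ 152.63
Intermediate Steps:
v(h) = √(5 + h)
(-15 + v(2))² = (-15 + √(5 + 2))² = (-15 + √7)²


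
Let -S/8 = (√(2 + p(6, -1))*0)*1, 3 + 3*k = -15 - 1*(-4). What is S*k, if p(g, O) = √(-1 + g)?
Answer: 0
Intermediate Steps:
k = -14/3 (k = -1 + (-15 - 1*(-4))/3 = -1 + (-15 + 4)/3 = -1 + (⅓)*(-11) = -1 - 11/3 = -14/3 ≈ -4.6667)
S = 0 (S = -8*√(2 + √(-1 + 6))*0 = -8*√(2 + √5)*0 = -0 = -8*0 = 0)
S*k = 0*(-14/3) = 0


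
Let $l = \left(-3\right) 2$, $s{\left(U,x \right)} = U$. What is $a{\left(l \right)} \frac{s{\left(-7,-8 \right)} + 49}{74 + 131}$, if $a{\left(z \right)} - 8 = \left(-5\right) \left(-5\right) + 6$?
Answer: $\frac{1638}{205} \approx 7.9902$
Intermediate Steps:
$l = -6$
$a{\left(z \right)} = 39$ ($a{\left(z \right)} = 8 + \left(\left(-5\right) \left(-5\right) + 6\right) = 8 + \left(25 + 6\right) = 8 + 31 = 39$)
$a{\left(l \right)} \frac{s{\left(-7,-8 \right)} + 49}{74 + 131} = 39 \frac{-7 + 49}{74 + 131} = 39 \cdot \frac{42}{205} = \frac{1638}{205}$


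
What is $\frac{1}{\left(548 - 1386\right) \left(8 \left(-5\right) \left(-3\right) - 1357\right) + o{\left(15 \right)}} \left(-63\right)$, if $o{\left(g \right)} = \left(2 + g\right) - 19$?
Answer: $- \frac{63}{1036604} \approx -6.0775 \cdot 10^{-5}$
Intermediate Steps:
$o{\left(g \right)} = -17 + g$
$\frac{1}{\left(548 - 1386\right) \left(8 \left(-5\right) \left(-3\right) - 1357\right) + o{\left(15 \right)}} \left(-63\right) = \frac{1}{\left(548 - 1386\right) \left(8 \left(-5\right) \left(-3\right) - 1357\right) + \left(-17 + 15\right)} \left(-63\right) = \frac{1}{- 838 \left(\left(-40\right) \left(-3\right) - 1357\right) - 2} \left(-63\right) = \frac{1}{- 838 \left(120 - 1357\right) - 2} \left(-63\right) = \frac{1}{\left(-838\right) \left(-1237\right) - 2} \left(-63\right) = \frac{1}{1036606 - 2} \left(-63\right) = \frac{1}{1036604} \left(-63\right) = - \frac{63}{1036604}$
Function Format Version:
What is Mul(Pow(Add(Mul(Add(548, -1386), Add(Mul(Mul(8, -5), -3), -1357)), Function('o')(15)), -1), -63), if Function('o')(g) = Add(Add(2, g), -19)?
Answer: Rational(-63, 1036604) ≈ -6.0775e-5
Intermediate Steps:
Function('o')(g) = Add(-17, g)
Mul(Pow(Add(Mul(Add(548, -1386), Add(Mul(Mul(8, -5), -3), -1357)), Function('o')(15)), -1), -63) = Mul(Pow(Add(Mul(Add(548, -1386), Add(Mul(Mul(8, -5), -3), -1357)), Add(-17, 15)), -1), -63) = Mul(Pow(Add(Mul(-838, Add(Mul(-40, -3), -1357)), -2), -1), -63) = Mul(Pow(Add(Mul(-838, Add(120, -1357)), -2), -1), -63) = Mul(Pow(Add(Mul(-838, -1237), -2), -1), -63) = Mul(Pow(Add(1036606, -2), -1), -63) = Mul(Pow(1036604, -1), -63) = Mul(Rational(1, 1036604), -63) = Rational(-63, 1036604)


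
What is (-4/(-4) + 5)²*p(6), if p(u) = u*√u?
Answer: 216*√6 ≈ 529.09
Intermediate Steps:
p(u) = u^(3/2)
(-4/(-4) + 5)²*p(6) = (-4/(-4) + 5)²*6^(3/2) = (-4*(-¼) + 5)²*(6*√6) = (1 + 5)²*(6*√6) = 6²*(6*√6) = 36*(6*√6) = 216*√6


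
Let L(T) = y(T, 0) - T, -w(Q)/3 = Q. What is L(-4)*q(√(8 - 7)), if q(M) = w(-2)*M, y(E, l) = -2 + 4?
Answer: 36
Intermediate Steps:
y(E, l) = 2
w(Q) = -3*Q
L(T) = 2 - T
q(M) = 6*M (q(M) = (-3*(-2))*M = 6*M)
L(-4)*q(√(8 - 7)) = (2 - 1*(-4))*(6*√(8 - 7)) = (2 + 4)*(6*√1) = 6*(6*1) = 6*6 = 36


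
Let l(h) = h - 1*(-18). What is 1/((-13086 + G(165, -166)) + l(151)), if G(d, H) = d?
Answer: -1/12752 ≈ -7.8419e-5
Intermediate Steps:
l(h) = 18 + h (l(h) = h + 18 = 18 + h)
1/((-13086 + G(165, -166)) + l(151)) = 1/((-13086 + 165) + (18 + 151)) = 1/(-12921 + 169) = 1/(-12752) = -1/12752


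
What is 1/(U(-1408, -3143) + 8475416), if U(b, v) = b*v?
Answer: 1/12900760 ≈ 7.7515e-8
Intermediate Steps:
1/(U(-1408, -3143) + 8475416) = 1/(-1408*(-3143) + 8475416) = 1/(4425344 + 8475416) = 1/12900760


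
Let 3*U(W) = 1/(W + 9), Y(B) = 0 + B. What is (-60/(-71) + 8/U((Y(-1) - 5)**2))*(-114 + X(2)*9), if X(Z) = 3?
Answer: -6676380/71 ≈ -94034.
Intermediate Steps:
Y(B) = B
U(W) = 1/(3*(9 + W)) (U(W) = 1/(3*(W + 9)) = 1/(3*(9 + W)))
(-60/(-71) + 8/U((Y(-1) - 5)**2))*(-114 + X(2)*9) = (-60/(-71) + 8/((1/(3*(9 + (-1 - 5)**2)))))*(-114 + 3*9) = (-60*(-1/71) + 8/((1/(3*(9 + (-6)**2)))))*(-114 + 27) = (60/71 + 8/((1/(3*(9 + 36)))))*(-87) = (60/71 + 8/(((1/3)/45)))*(-87) = (60/71 + 8/(((1/3)*(1/45))))*(-87) = (60/71 + 8/(1/135))*(-87) = (60/71 + 8*135)*(-87) = (60/71 + 1080)*(-87) = (76740/71)*(-87) = -6676380/71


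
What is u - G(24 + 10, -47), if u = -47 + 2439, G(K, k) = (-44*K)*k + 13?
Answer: -67933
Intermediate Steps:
G(K, k) = 13 - 44*K*k (G(K, k) = -44*K*k + 13 = 13 - 44*K*k)
u = 2392
u - G(24 + 10, -47) = 2392 - (13 - 44*(24 + 10)*(-47)) = 2392 - (13 - 44*34*(-47)) = 2392 - (13 + 70312) = 2392 - 1*70325 = 2392 - 70325 = -67933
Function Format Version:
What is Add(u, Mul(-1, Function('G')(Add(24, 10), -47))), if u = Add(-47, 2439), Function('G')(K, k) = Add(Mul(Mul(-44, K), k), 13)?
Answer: -67933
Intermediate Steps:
Function('G')(K, k) = Add(13, Mul(-44, K, k)) (Function('G')(K, k) = Add(Mul(-44, K, k), 13) = Add(13, Mul(-44, K, k)))
u = 2392
Add(u, Mul(-1, Function('G')(Add(24, 10), -47))) = Add(2392, Mul(-1, Add(13, Mul(-44, Add(24, 10), -47)))) = Add(2392, Mul(-1, Add(13, Mul(-44, 34, -47)))) = Add(2392, Mul(-1, Add(13, 70312))) = Add(2392, Mul(-1, 70325)) = Add(2392, -70325) = -67933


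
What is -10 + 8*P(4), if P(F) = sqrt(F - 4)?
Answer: -10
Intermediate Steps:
P(F) = sqrt(-4 + F)
-10 + 8*P(4) = -10 + 8*sqrt(-4 + 4) = -10 + 8*sqrt(0) = -10 + 8*0 = -10 + 0 = -10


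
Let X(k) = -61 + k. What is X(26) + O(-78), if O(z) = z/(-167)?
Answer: -5767/167 ≈ -34.533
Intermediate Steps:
O(z) = -z/167 (O(z) = z*(-1/167) = -z/167)
X(26) + O(-78) = (-61 + 26) - 1/167*(-78) = -35 + 78/167 = -5767/167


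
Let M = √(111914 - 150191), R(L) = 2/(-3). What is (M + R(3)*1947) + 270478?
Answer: 269180 + 3*I*√4253 ≈ 2.6918e+5 + 195.65*I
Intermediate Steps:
R(L) = -⅔ (R(L) = 2*(-⅓) = -⅔)
M = 3*I*√4253 (M = √(-38277) = 3*I*√4253 ≈ 195.65*I)
(M + R(3)*1947) + 270478 = (3*I*√4253 - ⅔*1947) + 270478 = (3*I*√4253 - 1298) + 270478 = (-1298 + 3*I*√4253) + 270478 = 269180 + 3*I*√4253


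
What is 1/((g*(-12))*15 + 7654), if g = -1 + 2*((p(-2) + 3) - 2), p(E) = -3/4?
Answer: 1/7744 ≈ 0.00012913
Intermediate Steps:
p(E) = -¾ (p(E) = -3*¼ = -¾)
g = -½ (g = -1 + 2*((-¾ + 3) - 2) = -1 + 2*(9/4 - 2) = -1 + 2*(¼) = -1 + ½ = -½ ≈ -0.50000)
1/((g*(-12))*15 + 7654) = 1/(-½*(-12)*15 + 7654) = 1/(6*15 + 7654) = 1/(90 + 7654) = 1/7744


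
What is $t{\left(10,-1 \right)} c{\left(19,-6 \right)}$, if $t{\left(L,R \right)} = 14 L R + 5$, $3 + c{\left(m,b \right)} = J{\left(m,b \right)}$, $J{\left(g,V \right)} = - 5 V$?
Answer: $-3645$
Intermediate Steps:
$c{\left(m,b \right)} = -3 - 5 b$
$t{\left(L,R \right)} = 5 + 14 L R$ ($t{\left(L,R \right)} = 14 L R + 5 = 5 + 14 L R$)
$t{\left(10,-1 \right)} c{\left(19,-6 \right)} = \left(5 + 14 \cdot 10 \left(-1\right)\right) \left(-3 - -30\right) = \left(5 - 140\right) \left(-3 + 30\right) = \left(-135\right) 27 = -3645$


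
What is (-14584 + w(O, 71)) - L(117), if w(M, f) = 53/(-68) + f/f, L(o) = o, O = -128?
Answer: -999653/68 ≈ -14701.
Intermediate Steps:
w(M, f) = 15/68 (w(M, f) = 53*(-1/68) + 1 = -53/68 + 1 = 15/68)
(-14584 + w(O, 71)) - L(117) = (-14584 + 15/68) - 1*117 = -991697/68 - 117 = -999653/68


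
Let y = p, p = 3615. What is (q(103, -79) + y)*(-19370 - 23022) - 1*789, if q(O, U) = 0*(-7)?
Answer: -153247869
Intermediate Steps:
q(O, U) = 0
y = 3615
(q(103, -79) + y)*(-19370 - 23022) - 1*789 = (0 + 3615)*(-19370 - 23022) - 1*789 = 3615*(-42392) - 789 = -153247080 - 789 = -153247869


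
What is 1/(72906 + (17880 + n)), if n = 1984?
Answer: 1/92770 ≈ 1.0779e-5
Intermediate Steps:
1/(72906 + (17880 + n)) = 1/(72906 + (17880 + 1984)) = 1/(72906 + 19864) = 1/92770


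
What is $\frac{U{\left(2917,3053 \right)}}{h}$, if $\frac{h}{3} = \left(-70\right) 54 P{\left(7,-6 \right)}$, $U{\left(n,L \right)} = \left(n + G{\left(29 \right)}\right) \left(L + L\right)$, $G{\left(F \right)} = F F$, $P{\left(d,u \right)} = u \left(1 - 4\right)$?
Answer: $- \frac{5736587}{51030} \approx -112.42$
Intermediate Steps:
$P{\left(d,u \right)} = - 3 u$ ($P{\left(d,u \right)} = u \left(-3\right) = - 3 u$)
$G{\left(F \right)} = F^{2}$
$U{\left(n,L \right)} = 2 L \left(841 + n\right)$ ($U{\left(n,L \right)} = \left(n + 29^{2}\right) \left(L + L\right) = \left(n + 841\right) 2 L = \left(841 + n\right) 2 L = 2 L \left(841 + n\right)$)
$h = -204120$ ($h = 3 \left(-70\right) 54 \left(\left(-3\right) \left(-6\right)\right) = 3 \left(\left(-3780\right) 18\right) = 3 \left(-68040\right) = -204120$)
$\frac{U{\left(2917,3053 \right)}}{h} = \frac{2 \cdot 3053 \left(841 + 2917\right)}{-204120} = 2 \cdot 3053 \cdot 3758 \left(- \frac{1}{204120}\right) = 22946348 \left(- \frac{1}{204120}\right) = - \frac{5736587}{51030}$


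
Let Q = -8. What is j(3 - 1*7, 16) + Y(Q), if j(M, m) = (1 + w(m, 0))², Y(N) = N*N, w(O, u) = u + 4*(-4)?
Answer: 289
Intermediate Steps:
w(O, u) = -16 + u (w(O, u) = u - 16 = -16 + u)
Y(N) = N²
j(M, m) = 225 (j(M, m) = (1 + (-16 + 0))² = (1 - 16)² = (-15)² = 225)
j(3 - 1*7, 16) + Y(Q) = 225 + (-8)² = 225 + 64 = 289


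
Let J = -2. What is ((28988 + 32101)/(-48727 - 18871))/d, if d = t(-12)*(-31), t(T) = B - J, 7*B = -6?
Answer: 427623/16764304 ≈ 0.025508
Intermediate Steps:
B = -6/7 (B = (⅐)*(-6) = -6/7 ≈ -0.85714)
t(T) = 8/7 (t(T) = -6/7 - 1*(-2) = -6/7 + 2 = 8/7)
d = -248/7 (d = (8/7)*(-31) = -248/7 ≈ -35.429)
((28988 + 32101)/(-48727 - 18871))/d = ((28988 + 32101)/(-48727 - 18871))/(-248/7) = (61089/(-67598))*(-7/248) = (61089*(-1/67598))*(-7/248) = -61089/67598*(-7/248) = 427623/16764304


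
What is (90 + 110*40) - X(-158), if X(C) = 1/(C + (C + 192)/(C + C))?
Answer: 112164848/24981 ≈ 4490.0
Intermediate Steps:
X(C) = 1/(C + (192 + C)/(2*C)) (X(C) = 1/(C + (192 + C)/((2*C))) = 1/(C + (192 + C)*(1/(2*C))) = 1/(C + (192 + C)/(2*C)))
(90 + 110*40) - X(-158) = (90 + 110*40) - 2*(-158)/(192 - 158 + 2*(-158)²) = (90 + 4400) - 2*(-158)/(192 - 158 + 2*24964) = 4490 - 2*(-158)/(192 - 158 + 49928) = 4490 - 2*(-158)/49962 = 4490 - 1*(-158/24981) = 4490 + 158/24981 = 112164848/24981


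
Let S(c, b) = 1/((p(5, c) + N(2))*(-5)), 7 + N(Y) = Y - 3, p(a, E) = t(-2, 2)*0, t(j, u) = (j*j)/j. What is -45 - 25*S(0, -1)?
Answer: -365/8 ≈ -45.625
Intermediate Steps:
t(j, u) = j (t(j, u) = j²/j = j)
p(a, E) = 0 (p(a, E) = -2*0 = 0)
N(Y) = -10 + Y (N(Y) = -7 + (Y - 3) = -7 + (-3 + Y) = -10 + Y)
S(c, b) = 1/40 (S(c, b) = 1/((0 + (-10 + 2))*(-5)) = 1/((0 - 8)*(-5)) = 1/(-8*(-5)) = 1/40)
-45 - 25*S(0, -1) = -45 - 25*1/40 = -45 - 5/8 = -365/8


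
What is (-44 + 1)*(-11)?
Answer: 473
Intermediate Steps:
(-44 + 1)*(-11) = -43*(-11) = 473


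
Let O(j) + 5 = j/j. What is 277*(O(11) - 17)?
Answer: -5817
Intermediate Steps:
O(j) = -4 (O(j) = -5 + j/j = -5 + 1 = -4)
277*(O(11) - 17) = 277*(-4 - 17) = 277*(-21) = -5817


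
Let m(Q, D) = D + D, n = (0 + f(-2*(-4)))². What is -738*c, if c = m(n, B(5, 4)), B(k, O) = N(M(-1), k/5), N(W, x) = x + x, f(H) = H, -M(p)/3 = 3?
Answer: -2952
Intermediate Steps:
M(p) = -9 (M(p) = -3*3 = -9)
N(W, x) = 2*x
B(k, O) = 2*k/5 (B(k, O) = 2*(k/5) = 2*k/5)
n = 64 (n = (0 - 2*(-4))² = (0 + 8)² = 8² = 64)
m(Q, D) = 2*D
c = 4 (c = 2*((⅖)*5) = 2*2 = 4)
-738*c = -738*4 = -2952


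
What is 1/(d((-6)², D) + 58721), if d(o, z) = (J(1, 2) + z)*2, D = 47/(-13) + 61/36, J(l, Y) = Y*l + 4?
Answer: 234/13742623 ≈ 1.7027e-5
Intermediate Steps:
J(l, Y) = 4 + Y*l
D = -899/468 (D = 47*(-1/13) + 61*(1/36) = -47/13 + 61/36 = -899/468 ≈ -1.9209)
d(o, z) = 12 + 2*z (d(o, z) = ((4 + 2*1) + z)*2 = ((4 + 2) + z)*2 = (6 + z)*2 = 12 + 2*z)
1/(d((-6)², D) + 58721) = 1/((12 + 2*(-899/468)) + 58721) = 1/((12 - 899/234) + 58721) = 1/(1909/234 + 58721) = 1/(13742623/234) = 234/13742623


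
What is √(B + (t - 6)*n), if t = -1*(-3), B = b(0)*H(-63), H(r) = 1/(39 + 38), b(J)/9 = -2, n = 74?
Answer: 2*I*√329406/77 ≈ 14.908*I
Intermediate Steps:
b(J) = -18 (b(J) = 9*(-2) = -18)
H(r) = 1/77
B = -18/77 (B = -18*1/77 = -18/77 ≈ -0.23377)
t = 3
√(B + (t - 6)*n) = √(-18/77 + (3 - 6)*74) = √(-18/77 - 3*74) = √(-18/77 - 222) = √(-17112/77) = 2*I*√329406/77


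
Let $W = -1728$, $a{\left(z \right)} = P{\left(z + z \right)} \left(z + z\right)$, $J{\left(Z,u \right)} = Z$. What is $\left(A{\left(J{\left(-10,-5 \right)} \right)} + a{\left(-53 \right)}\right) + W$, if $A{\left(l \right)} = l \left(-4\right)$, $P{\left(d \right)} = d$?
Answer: $9548$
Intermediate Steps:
$a{\left(z \right)} = 4 z^{2}$ ($a{\left(z \right)} = \left(z + z\right) \left(z + z\right) = 2 z 2 z = 4 z^{2}$)
$A{\left(l \right)} = - 4 l$
$\left(A{\left(J{\left(-10,-5 \right)} \right)} + a{\left(-53 \right)}\right) + W = \left(\left(-4\right) \left(-10\right) + 4 \left(-53\right)^{2}\right) - 1728 = \left(40 + 4 \cdot 2809\right) - 1728 = \left(40 + 11236\right) - 1728 = 11276 - 1728 = 9548$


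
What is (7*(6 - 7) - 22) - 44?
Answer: -73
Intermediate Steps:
(7*(6 - 7) - 22) - 44 = (7*(-1) - 22) - 44 = (-7 - 22) - 44 = -29 - 44 = -73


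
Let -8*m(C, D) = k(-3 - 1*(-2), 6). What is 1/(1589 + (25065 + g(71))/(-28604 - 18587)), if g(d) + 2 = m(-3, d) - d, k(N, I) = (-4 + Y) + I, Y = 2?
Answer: 94382/149923015 ≈ 0.00062954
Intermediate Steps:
k(N, I) = -2 + I (k(N, I) = (-4 + 2) + I = -2 + I)
m(C, D) = -½ (m(C, D) = -(-2 + 6)/8 = -⅛*4 = -½)
g(d) = -5/2 - d (g(d) = -2 + (-½ - d) = -5/2 - d)
1/(1589 + (25065 + g(71))/(-28604 - 18587)) = 1/(1589 + (25065 + (-5/2 - 1*71))/(-28604 - 18587)) = 1/(1589 + (25065 + (-5/2 - 71))/(-47191)) = 1/(1589 + (25065 - 147/2)*(-1/47191)) = 1/(1589 + (49983/2)*(-1/47191)) = 1/(1589 - 49983/94382) = 1/(149923015/94382) = 94382/149923015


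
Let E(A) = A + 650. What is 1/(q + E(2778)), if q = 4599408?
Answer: 1/4602836 ≈ 2.1726e-7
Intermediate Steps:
E(A) = 650 + A
1/(q + E(2778)) = 1/(4599408 + (650 + 2778)) = 1/(4599408 + 3428) = 1/4602836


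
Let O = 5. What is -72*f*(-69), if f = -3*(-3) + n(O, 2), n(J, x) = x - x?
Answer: 44712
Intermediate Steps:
n(J, x) = 0
f = 9 (f = -3*(-3) + 0 = 9 + 0 = 9)
-72*f*(-69) = -72*9*(-69) = -648*(-69) = 44712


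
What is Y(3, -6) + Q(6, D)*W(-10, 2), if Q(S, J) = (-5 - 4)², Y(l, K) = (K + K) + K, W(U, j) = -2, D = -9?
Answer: -180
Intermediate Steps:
Y(l, K) = 3*K (Y(l, K) = 2*K + K = 3*K)
Q(S, J) = 81 (Q(S, J) = (-9)² = 81)
Y(3, -6) + Q(6, D)*W(-10, 2) = 3*(-6) + 81*(-2) = -18 - 162 = -180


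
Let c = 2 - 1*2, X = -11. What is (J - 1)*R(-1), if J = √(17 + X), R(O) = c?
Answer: 0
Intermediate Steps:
c = 0 (c = 2 - 2 = 0)
R(O) = 0
J = √6 (J = √(17 - 11) = √6 ≈ 2.4495)
(J - 1)*R(-1) = (√6 - 1)*0 = (-1 + √6)*0 = 0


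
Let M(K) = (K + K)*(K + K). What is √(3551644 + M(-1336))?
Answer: 2*√2672807 ≈ 3269.7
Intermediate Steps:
M(K) = 4*K² (M(K) = (2*K)*(2*K) = 4*K²)
√(3551644 + M(-1336)) = √(3551644 + 4*(-1336)²) = √(3551644 + 4*1784896) = √(3551644 + 7139584) = √10691228 = 2*√2672807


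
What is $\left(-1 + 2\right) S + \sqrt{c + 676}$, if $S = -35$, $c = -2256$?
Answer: $-35 + 2 i \sqrt{395} \approx -35.0 + 39.749 i$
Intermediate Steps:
$\left(-1 + 2\right) S + \sqrt{c + 676} = \left(-1 + 2\right) \left(-35\right) + \sqrt{-2256 + 676} = 1 \left(-35\right) + \sqrt{-1580} = -35 + 2 i \sqrt{395}$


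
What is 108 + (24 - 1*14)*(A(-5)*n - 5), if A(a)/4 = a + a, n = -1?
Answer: 458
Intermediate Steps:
A(a) = 8*a (A(a) = 4*(a + a) = 4*(2*a) = 8*a)
108 + (24 - 1*14)*(A(-5)*n - 5) = 108 + (24 - 1*14)*((8*(-5))*(-1) - 5) = 108 + (24 - 14)*(-40*(-1) - 5) = 108 + 10*(40 - 5) = 108 + 10*35 = 108 + 350 = 458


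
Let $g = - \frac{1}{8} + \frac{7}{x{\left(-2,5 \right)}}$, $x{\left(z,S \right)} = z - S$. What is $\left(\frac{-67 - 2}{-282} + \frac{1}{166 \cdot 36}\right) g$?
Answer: $- \frac{68771}{249664} \approx -0.27545$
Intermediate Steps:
$g = - \frac{9}{8}$ ($g = - \frac{1}{8} + \frac{7}{-2 - 5} = \left(-1\right) \frac{1}{8} + \frac{7}{-2 - 5} = - \frac{1}{8} + \frac{7}{-7} = - \frac{1}{8} + 7 \left(- \frac{1}{7}\right) = - \frac{1}{8} - 1 = - \frac{9}{8} \approx -1.125$)
$\left(\frac{-67 - 2}{-282} + \frac{1}{166 \cdot 36}\right) g = \left(\frac{-67 - 2}{-282} + \frac{1}{166 \cdot 36}\right) \left(- \frac{9}{8}\right) = \left(\left(-67 - 2\right) \left(- \frac{1}{282}\right) + \frac{1}{166} \cdot \frac{1}{36}\right) \left(- \frac{9}{8}\right) = \left(\left(-69\right) \left(- \frac{1}{282}\right) + \frac{1}{5976}\right) \left(- \frac{9}{8}\right) = \left(\frac{23}{94} + \frac{1}{5976}\right) \left(- \frac{9}{8}\right) = \frac{68771}{280872} \left(- \frac{9}{8}\right) = - \frac{68771}{249664}$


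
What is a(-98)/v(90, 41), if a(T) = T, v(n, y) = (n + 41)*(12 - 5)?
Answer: -14/131 ≈ -0.10687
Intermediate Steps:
v(n, y) = 287 + 7*n (v(n, y) = (41 + n)*7 = 287 + 7*n)
a(-98)/v(90, 41) = -98/(287 + 7*90) = -98/(287 + 630) = -98/917 = -98*1/917 = -14/131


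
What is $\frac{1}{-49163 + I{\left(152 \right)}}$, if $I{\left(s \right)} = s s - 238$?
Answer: $- \frac{1}{26297} \approx -3.8027 \cdot 10^{-5}$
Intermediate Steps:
$I{\left(s \right)} = -238 + s^{2}$ ($I{\left(s \right)} = s^{2} - 238 = -238 + s^{2}$)
$\frac{1}{-49163 + I{\left(152 \right)}} = \frac{1}{-49163 - \left(238 - 152^{2}\right)} = \frac{1}{-49163 + \left(-238 + 23104\right)} = \frac{1}{-49163 + 22866} = \frac{1}{-26297} = - \frac{1}{26297}$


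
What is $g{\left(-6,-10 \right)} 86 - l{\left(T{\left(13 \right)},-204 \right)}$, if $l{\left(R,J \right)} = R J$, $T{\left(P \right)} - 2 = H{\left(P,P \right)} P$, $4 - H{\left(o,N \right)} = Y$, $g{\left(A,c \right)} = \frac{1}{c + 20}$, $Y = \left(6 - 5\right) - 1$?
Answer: $\frac{55123}{5} \approx 11025.0$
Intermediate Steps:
$Y = 0$ ($Y = 1 - 1 = 0$)
$g{\left(A,c \right)} = \frac{1}{20 + c}$
$H{\left(o,N \right)} = 4$ ($H{\left(o,N \right)} = 4 - 0 = 4 + 0 = 4$)
$T{\left(P \right)} = 2 + 4 P$
$l{\left(R,J \right)} = J R$
$g{\left(-6,-10 \right)} 86 - l{\left(T{\left(13 \right)},-204 \right)} = \frac{1}{20 - 10} \cdot 86 - - 204 \left(2 + 4 \cdot 13\right) = \frac{1}{10} \cdot 86 - - 204 \left(2 + 52\right) = \frac{1}{10} \cdot 86 - \left(-204\right) 54 = \frac{43}{5} - -11016 = \frac{43}{5} + 11016 = \frac{55123}{5}$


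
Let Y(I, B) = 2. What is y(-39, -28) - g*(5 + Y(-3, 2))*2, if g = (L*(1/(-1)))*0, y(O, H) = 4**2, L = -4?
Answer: 16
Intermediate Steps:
y(O, H) = 16
g = 0 (g = -4/(-1)*0 = -4*(-1)*0 = 4*0 = 0)
y(-39, -28) - g*(5 + Y(-3, 2))*2 = 16 - 0*(5 + 2)*2 = 16 - 0*7*2 = 16 - 0*14 = 16 - 1*0 = 16 + 0 = 16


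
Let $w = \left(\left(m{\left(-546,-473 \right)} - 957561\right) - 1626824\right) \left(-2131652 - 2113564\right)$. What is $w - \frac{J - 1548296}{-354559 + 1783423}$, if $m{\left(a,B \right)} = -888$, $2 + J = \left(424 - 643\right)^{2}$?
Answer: $\frac{15681842846618432689}{1428864} \approx 1.0975 \cdot 10^{13}$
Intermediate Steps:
$J = 47959$ ($J = -2 + \left(424 - 643\right)^{2} = -2 + \left(-219\right)^{2} = -2 + 47961 = 47959$)
$w = 10975042303968$ ($w = \left(\left(-888 - 957561\right) - 1626824\right) \left(-2131652 - 2113564\right) = \left(\left(-888 - 957561\right) - 1626824\right) \left(-4245216\right) = \left(-958449 - 1626824\right) \left(-4245216\right) = \left(-2585273\right) \left(-4245216\right) = 10975042303968$)
$w - \frac{J - 1548296}{-354559 + 1783423} = 10975042303968 - \frac{47959 - 1548296}{-354559 + 1783423} = 10975042303968 - - \frac{1500337}{1428864} = 10975042303968 + \frac{1500337}{1428864} = \frac{15681842846618432689}{1428864}$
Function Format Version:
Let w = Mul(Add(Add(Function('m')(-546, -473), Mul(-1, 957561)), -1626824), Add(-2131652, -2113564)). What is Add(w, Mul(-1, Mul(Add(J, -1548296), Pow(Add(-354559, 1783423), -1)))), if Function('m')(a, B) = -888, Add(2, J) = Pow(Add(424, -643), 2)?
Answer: Rational(15681842846618432689, 1428864) ≈ 1.0975e+13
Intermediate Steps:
J = 47959 (J = Add(-2, Pow(Add(424, -643), 2)) = Add(-2, Pow(-219, 2)) = Add(-2, 47961) = 47959)
w = 10975042303968 (w = Mul(Add(Add(-888, Mul(-1, 957561)), -1626824), Add(-2131652, -2113564)) = Mul(Add(Add(-888, -957561), -1626824), -4245216) = Mul(Add(-958449, -1626824), -4245216) = Mul(-2585273, -4245216) = 10975042303968)
Add(w, Mul(-1, Mul(Add(J, -1548296), Pow(Add(-354559, 1783423), -1)))) = Add(10975042303968, Mul(-1, Mul(Add(47959, -1548296), Pow(Add(-354559, 1783423), -1)))) = Add(10975042303968, Mul(-1, Mul(-1500337, Pow(1428864, -1)))) = Add(10975042303968, Mul(-1, Mul(-1500337, Rational(1, 1428864)))) = Add(10975042303968, Mul(-1, Rational(-1500337, 1428864))) = Add(10975042303968, Rational(1500337, 1428864)) = Rational(15681842846618432689, 1428864)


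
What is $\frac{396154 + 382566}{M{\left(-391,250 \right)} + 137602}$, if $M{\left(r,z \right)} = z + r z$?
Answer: $\frac{389360}{20051} \approx 19.418$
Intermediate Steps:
$\frac{396154 + 382566}{M{\left(-391,250 \right)} + 137602} = \frac{396154 + 382566}{250 \left(1 - 391\right) + 137602} = \frac{778720}{250 \left(-390\right) + 137602} = \frac{778720}{-97500 + 137602} = \frac{778720}{40102} = 778720 \cdot \frac{1}{40102} = \frac{389360}{20051}$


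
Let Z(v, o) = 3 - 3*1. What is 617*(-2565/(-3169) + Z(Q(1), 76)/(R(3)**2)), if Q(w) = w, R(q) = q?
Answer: 1582605/3169 ≈ 499.40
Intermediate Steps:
Z(v, o) = 0 (Z(v, o) = 3 - 3 = 0)
617*(-2565/(-3169) + Z(Q(1), 76)/(R(3)**2)) = 617*(-2565/(-3169) + 0/(3**2)) = 617*(-2565*(-1/3169) + 0/9) = 617*(2565/3169 + 0*(1/9)) = 617*(2565/3169 + 0) = 617*(2565/3169) = 1582605/3169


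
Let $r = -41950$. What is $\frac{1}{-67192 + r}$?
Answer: $- \frac{1}{109142} \approx -9.1624 \cdot 10^{-6}$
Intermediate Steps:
$\frac{1}{-67192 + r} = \frac{1}{-67192 - 41950} = \frac{1}{-109142} = - \frac{1}{109142}$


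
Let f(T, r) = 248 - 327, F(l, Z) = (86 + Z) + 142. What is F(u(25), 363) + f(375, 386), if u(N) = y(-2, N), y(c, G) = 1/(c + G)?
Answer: 512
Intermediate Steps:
y(c, G) = 1/(G + c)
u(N) = 1/(-2 + N) (u(N) = 1/(N - 2) = 1/(-2 + N))
F(l, Z) = 228 + Z
f(T, r) = -79
F(u(25), 363) + f(375, 386) = (228 + 363) - 79 = 591 - 79 = 512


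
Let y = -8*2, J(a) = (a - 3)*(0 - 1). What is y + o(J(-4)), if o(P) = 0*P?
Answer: -16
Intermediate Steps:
J(a) = 3 - a (J(a) = (-3 + a)*(-1) = 3 - a)
o(P) = 0
y = -16
y + o(J(-4)) = -16 + 0 = -16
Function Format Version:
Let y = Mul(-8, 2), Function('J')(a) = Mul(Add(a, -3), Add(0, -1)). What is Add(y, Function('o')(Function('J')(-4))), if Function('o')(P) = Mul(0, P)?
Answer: -16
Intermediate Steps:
Function('J')(a) = Add(3, Mul(-1, a)) (Function('J')(a) = Mul(Add(-3, a), -1) = Add(3, Mul(-1, a)))
Function('o')(P) = 0
y = -16
Add(y, Function('o')(Function('J')(-4))) = Add(-16, 0) = -16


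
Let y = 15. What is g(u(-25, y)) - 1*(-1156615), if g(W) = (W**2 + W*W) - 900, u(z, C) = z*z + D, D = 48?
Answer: 2061573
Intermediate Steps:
u(z, C) = 48 + z**2 (u(z, C) = z*z + 48 = z**2 + 48 = 48 + z**2)
g(W) = -900 + 2*W**2 (g(W) = (W**2 + W**2) - 900 = 2*W**2 - 900 = -900 + 2*W**2)
g(u(-25, y)) - 1*(-1156615) = (-900 + 2*(48 + (-25)**2)**2) - 1*(-1156615) = (-900 + 2*(48 + 625)**2) + 1156615 = (-900 + 2*673**2) + 1156615 = (-900 + 2*452929) + 1156615 = (-900 + 905858) + 1156615 = 904958 + 1156615 = 2061573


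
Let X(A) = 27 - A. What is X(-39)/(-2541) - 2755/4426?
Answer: -220987/340802 ≈ -0.64843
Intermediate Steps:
X(-39)/(-2541) - 2755/4426 = (27 - 1*(-39))/(-2541) - 2755/4426 = (27 + 39)*(-1/2541) - 2755*1/4426 = 66*(-1/2541) - 2755/4426 = -2/77 - 2755/4426 = -220987/340802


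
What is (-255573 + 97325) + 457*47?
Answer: -136769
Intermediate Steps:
(-255573 + 97325) + 457*47 = -158248 + 21479 = -136769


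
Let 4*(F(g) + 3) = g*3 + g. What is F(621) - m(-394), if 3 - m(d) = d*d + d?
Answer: 155457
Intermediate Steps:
m(d) = 3 - d - d**2 (m(d) = 3 - (d*d + d) = 3 - (d**2 + d) = 3 - (d + d**2) = 3 + (-d - d**2) = 3 - d - d**2)
F(g) = -3 + g (F(g) = -3 + (g*3 + g)/4 = -3 + (3*g + g)/4 = -3 + (4*g)/4 = -3 + g)
F(621) - m(-394) = (-3 + 621) - (3 - 1*(-394) - 1*(-394)**2) = 618 - (3 + 394 - 1*155236) = 618 - (3 + 394 - 155236) = 618 - 1*(-154839) = 618 + 154839 = 155457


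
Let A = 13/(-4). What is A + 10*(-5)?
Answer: -213/4 ≈ -53.250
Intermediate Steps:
A = -13/4 (A = 13*(-¼) = -13/4 ≈ -3.2500)
A + 10*(-5) = -13/4 + 10*(-5) = -13/4 - 50 = -213/4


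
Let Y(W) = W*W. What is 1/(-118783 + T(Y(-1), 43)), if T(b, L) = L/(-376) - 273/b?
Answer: -376/44765099 ≈ -8.3994e-6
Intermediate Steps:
Y(W) = W²
T(b, L) = -273/b - L/376 (T(b, L) = L*(-1/376) - 273/b = -L/376 - 273/b = -273/b - L/376)
1/(-118783 + T(Y(-1), 43)) = 1/(-118783 + (-273/((-1)²) - 1/376*43)) = 1/(-118783 + (-273/1 - 43/376)) = 1/(-118783 + (-273*1 - 43/376)) = 1/(-118783 + (-273 - 43/376)) = 1/(-118783 - 102691/376) = 1/(-44765099/376) = -376/44765099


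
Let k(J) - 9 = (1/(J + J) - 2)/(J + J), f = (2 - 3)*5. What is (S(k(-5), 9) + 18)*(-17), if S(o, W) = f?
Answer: -221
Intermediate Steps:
f = -5 (f = -1*5 = -5)
k(J) = 9 + (-2 + 1/(2*J))/(2*J) (k(J) = 9 + (1/(J + J) - 2)/(J + J) = 9 + (1/(2*J) - 2)/((2*J)) = 9 + (1/(2*J) - 2)*(1/(2*J)) = 9 + (-2 + 1/(2*J))*(1/(2*J)) = 9 + (-2 + 1/(2*J))/(2*J))
S(o, W) = -5
(S(k(-5), 9) + 18)*(-17) = (-5 + 18)*(-17) = 13*(-17) = -221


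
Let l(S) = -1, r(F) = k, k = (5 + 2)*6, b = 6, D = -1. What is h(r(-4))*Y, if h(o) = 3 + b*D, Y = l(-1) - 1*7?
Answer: 24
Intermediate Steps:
k = 42 (k = 7*6 = 42)
r(F) = 42
Y = -8 (Y = -1 - 1*7 = -1 - 7 = -8)
h(o) = -3 (h(o) = 3 + 6*(-1) = 3 - 6 = -3)
h(r(-4))*Y = -3*(-8) = 24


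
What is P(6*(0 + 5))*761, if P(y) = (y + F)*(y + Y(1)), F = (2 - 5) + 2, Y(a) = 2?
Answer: 706208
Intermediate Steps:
F = -1 (F = -3 + 2 = -1)
P(y) = (-1 + y)*(2 + y) (P(y) = (y - 1)*(y + 2) = (-1 + y)*(2 + y))
P(6*(0 + 5))*761 = (-2 + 6*(0 + 5) + (6*(0 + 5))²)*761 = (-2 + 6*5 + (6*5)²)*761 = (-2 + 30 + 30²)*761 = (-2 + 30 + 900)*761 = 928*761 = 706208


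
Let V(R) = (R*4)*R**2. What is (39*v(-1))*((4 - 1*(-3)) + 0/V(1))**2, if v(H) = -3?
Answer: -5733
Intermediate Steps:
V(R) = 4*R**3 (V(R) = (4*R)*R**2 = 4*R**3)
(39*v(-1))*((4 - 1*(-3)) + 0/V(1))**2 = (39*(-3))*((4 - 1*(-3)) + 0/((4*1**3)))**2 = -117*((4 + 3) + 0/((4*1)))**2 = -117*(7 + 0/4)**2 = -117*(7 + 0*(1/4))**2 = -117*(7 + 0)**2 = -117*7**2 = -117*49 = -5733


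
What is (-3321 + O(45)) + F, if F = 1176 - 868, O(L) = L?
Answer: -2968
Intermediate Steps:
F = 308
(-3321 + O(45)) + F = (-3321 + 45) + 308 = -3276 + 308 = -2968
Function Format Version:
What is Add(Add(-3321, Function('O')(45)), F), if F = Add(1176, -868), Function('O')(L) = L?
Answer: -2968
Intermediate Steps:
F = 308
Add(Add(-3321, Function('O')(45)), F) = Add(Add(-3321, 45), 308) = Add(-3276, 308) = -2968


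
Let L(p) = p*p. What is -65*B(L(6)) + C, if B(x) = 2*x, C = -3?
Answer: -4683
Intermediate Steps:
L(p) = p²
-65*B(L(6)) + C = -130*6² - 3 = -130*36 - 3 = -65*72 - 3 = -4680 - 3 = -4683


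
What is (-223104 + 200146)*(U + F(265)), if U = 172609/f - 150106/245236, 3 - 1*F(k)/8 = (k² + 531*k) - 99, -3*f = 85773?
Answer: 67877871676546090523/1752885619 ≈ 3.8724e+10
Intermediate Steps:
f = -28591 (f = -⅓*85773 = -28591)
F(k) = 816 - 4248*k - 8*k² (F(k) = 24 - 8*((k² + 531*k) - 99) = 24 - 8*(-99 + k² + 531*k) = 24 + (792 - 4248*k - 8*k²) = 816 - 4248*k - 8*k²)
U = -23310810685/3505771238 (U = 172609/(-28591) - 150106/245236 = 172609*(-1/28591) - 150106*1/245236 = -172609/28591 - 75053/122618 = -23310810685/3505771238 ≈ -6.6493)
(-223104 + 200146)*(U + F(265)) = (-223104 + 200146)*(-23310810685/3505771238 + (816 - 4248*265 - 8*265²)) = -22958*(-23310810685/3505771238 + (816 - 1125720 - 8*70225)) = -22958*(-23310810685/3505771238 + (816 - 1125720 - 561800)) = -22958*(-23310810685/3505771238 - 1686704) = -22958*(-5913221681030237/3505771238) = 67877871676546090523/1752885619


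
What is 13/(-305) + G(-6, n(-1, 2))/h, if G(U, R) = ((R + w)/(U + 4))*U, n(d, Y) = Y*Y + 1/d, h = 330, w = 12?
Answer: 629/6710 ≈ 0.093741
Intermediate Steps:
n(d, Y) = Y**2 + 1/d
G(U, R) = U*(12 + R)/(4 + U) (G(U, R) = ((R + 12)/(U + 4))*U = ((12 + R)/(4 + U))*U = U*(12 + R)/(4 + U))
13/(-305) + G(-6, n(-1, 2))/h = 13/(-305) - 6*(12 + (2**2 + 1/(-1)))/(4 - 6)/330 = 13*(-1/305) - 6*(12 + (4 - 1))/(-2)*(1/330) = -13/305 - 6*(-1/2)*(12 + 3)*(1/330) = -13/305 - 6*(-1/2)*15*(1/330) = -13/305 + 45*(1/330) = -13/305 + 3/22 = 629/6710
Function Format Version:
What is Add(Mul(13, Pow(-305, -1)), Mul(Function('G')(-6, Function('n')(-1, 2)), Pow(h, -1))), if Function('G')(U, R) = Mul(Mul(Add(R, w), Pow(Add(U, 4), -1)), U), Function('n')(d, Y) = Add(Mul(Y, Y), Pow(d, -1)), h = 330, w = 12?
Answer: Rational(629, 6710) ≈ 0.093741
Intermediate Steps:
Function('n')(d, Y) = Add(Pow(Y, 2), Pow(d, -1))
Function('G')(U, R) = Mul(U, Pow(Add(4, U), -1), Add(12, R)) (Function('G')(U, R) = Mul(Mul(Add(R, 12), Pow(Add(U, 4), -1)), U) = Mul(Mul(Add(12, R), Pow(Add(4, U), -1)), U) = Mul(Mul(Pow(Add(4, U), -1), Add(12, R)), U) = Mul(U, Pow(Add(4, U), -1), Add(12, R)))
Add(Mul(13, Pow(-305, -1)), Mul(Function('G')(-6, Function('n')(-1, 2)), Pow(h, -1))) = Add(Mul(13, Pow(-305, -1)), Mul(Mul(-6, Pow(Add(4, -6), -1), Add(12, Add(Pow(2, 2), Pow(-1, -1)))), Pow(330, -1))) = Add(Mul(13, Rational(-1, 305)), Mul(Mul(-6, Pow(-2, -1), Add(12, Add(4, -1))), Rational(1, 330))) = Add(Rational(-13, 305), Mul(Mul(-6, Rational(-1, 2), Add(12, 3)), Rational(1, 330))) = Add(Rational(-13, 305), Mul(Mul(-6, Rational(-1, 2), 15), Rational(1, 330))) = Add(Rational(-13, 305), Mul(45, Rational(1, 330))) = Add(Rational(-13, 305), Rational(3, 22)) = Rational(629, 6710)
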